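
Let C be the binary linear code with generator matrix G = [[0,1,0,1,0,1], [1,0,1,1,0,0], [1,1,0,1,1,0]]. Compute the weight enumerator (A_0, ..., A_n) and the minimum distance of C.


Weight distribution: A_0 = 1, A_3 = 4, A_4 = 3. Minimum distance d = 3.

Enumerate all 2^3 = 8 messages m ∈ F_2^3.
For each, compute codeword c = mG in F_2^6, then tally its weight.
  m = 000 → c = 000000, weight = 0.
  m = 100 → c = 010101, weight = 3.
  m = 010 → c = 101100, weight = 3.
  m = 110 → c = 111001, weight = 4.
  m = 001 → c = 110110, weight = 4.
  m = 101 → c = 100011, weight = 3.
  m = 011 → c = 011010, weight = 3.
  m = 111 → c = 001111, weight = 4.
Tally weights:
  weight 0: 1 codewords.
  weight 3: 4 codewords.
  weight 4: 3 codewords.
Minimum distance d = smallest w > 0 with A_w > 0 = 3.
Sanity: Σ A_w = 8 = 2^3 = 8 ✓.


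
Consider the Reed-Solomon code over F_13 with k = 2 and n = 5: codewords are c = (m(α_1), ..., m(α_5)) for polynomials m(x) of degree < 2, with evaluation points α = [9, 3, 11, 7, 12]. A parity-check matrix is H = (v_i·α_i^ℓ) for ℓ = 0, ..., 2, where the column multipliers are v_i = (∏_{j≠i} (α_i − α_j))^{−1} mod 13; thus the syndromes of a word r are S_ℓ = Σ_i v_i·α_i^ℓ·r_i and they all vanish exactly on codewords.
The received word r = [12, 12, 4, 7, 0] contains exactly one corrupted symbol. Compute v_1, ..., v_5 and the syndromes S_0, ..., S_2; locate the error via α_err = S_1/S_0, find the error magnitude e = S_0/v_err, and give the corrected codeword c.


S = (11, 7, 8), error at position 2, error magnitude e = 2, c = [12, 10, 4, 7, 0].

Step 1: column multipliers v_i = (∏_{j≠i}(α_i − α_j))^{−1} mod 13.
  i = 1 (α = 9): (9−3)(9−11)(9−7)(9−12) = 6·(−2)·2·(−3) = 72 ≡ 7, so v_1 = 7^{−1} = 2 (mod 13).
  i = 2 (α = 3): (3−9)(3−11)(3−7)(3−12) = (−6)·(−8)·(−4)·(−9) = 1728 ≡ 12, so v_2 = 12^{−1} = 12 (mod 13).
  i = 3 (α = 11): (11−9)(11−3)(11−7)(11−12) = 2·8·4·(−1) = −64 ≡ 1, so v_3 = 1^{−1} = 1 (mod 13).
  i = 4 (α = 7): (7−9)(7−3)(7−11)(7−12) = (−2)·4·(−4)·(−5) = −160 ≡ 9, so v_4 = 9^{−1} = 3 (mod 13).
  i = 5 (α = 12): (12−9)(12−3)(12−11)(12−7) = 3·9·1·5 = 135 ≡ 5, so v_5 = 5^{−1} = 8 (mod 13).
  v = [2, 12, 1, 3, 8].
Step 2: syndromes of r = [12, 12, 4, 7, 0] (all sums mod 13).
  S_0 = Σ v_i r_i = 2·12 + 12·12 + 1·4 + 3·7 + 8·0 = 193 ≡ 11.
  S_1 = Σ v_i α_i r_i = 2·9·12 + 12·3·12 + 1·11·4 + 3·7·7 + 8·12·0 = 839 ≡ 7.
  α_i^2 mod 13 = [3, 9, 4, 10, 1].
  S_2 = Σ v_i α_i^2 r_i = 2·3·12 + 12·9·12 + 1·4·4 + 3·10·7 + 8·1·0 = 1594 ≡ 8.
  S = (11, 7, 8) ≠ 0, so r is not a codeword (an error is present).
Step 3: locate the error. For a single error e at position i, S_ℓ = v_i·e·α_i^ℓ, so α_err = S_1/S_0.
  S_0^{−1} = 11^{−1} = 6 (mod 13), so α_err = 7·6 = 42 ≡ 3 = α_2. Error position i = 2.
  Consistency check: S_2/S_1 = 8·2 = 16 ≡ 3 = α_err ✓ (single-error assumption holds).
Step 4: error magnitude e = S_0/v_2 = S_0·∏_{j≠2}(α_2 − α_j) = 11·12 = 132 ≡ 2 (mod 13).
Step 5: correct position 2: c_2 = r_2 − e = 12 − 2 ≡ 10 (mod 13). Hence c = [12, 10, 4, 7, 0].
  Check: interpolating c through the α_i gives m(x) = 9 + 9·x (degree < 2) with m(α_i) = c_i for every i, so c is indeed a codeword.


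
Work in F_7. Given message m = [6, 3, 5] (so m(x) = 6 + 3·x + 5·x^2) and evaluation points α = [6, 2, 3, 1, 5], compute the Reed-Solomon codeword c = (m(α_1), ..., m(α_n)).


c = [1, 4, 4, 0, 6]

Message polynomial: m(x) = 6 + 3·x + 5·x^2 (mod 7).
For each evaluation point α_i, compute m(α_i) mod 7:
  α_1 = 6: Horner steps 5 → 5 → 1, so m(6) = 1.
  α_2 = 2: Horner steps 5 → 6 → 4, so m(2) = 4.
  α_3 = 3: Horner steps 5 → 4 → 4, so m(3) = 4.
  α_4 = 1: Horner steps 5 → 1 → 0, so m(1) = 0.
  α_5 = 5: Horner steps 5 → 0 → 6, so m(5) = 6.
Codeword c = [1, 4, 4, 0, 6] ∈ F_7^5.


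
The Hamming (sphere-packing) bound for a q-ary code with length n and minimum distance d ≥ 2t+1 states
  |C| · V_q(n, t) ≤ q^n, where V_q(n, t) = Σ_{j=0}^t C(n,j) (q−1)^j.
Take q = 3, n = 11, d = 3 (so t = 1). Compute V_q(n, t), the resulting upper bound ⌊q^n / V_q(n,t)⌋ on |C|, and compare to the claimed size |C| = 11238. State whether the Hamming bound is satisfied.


V_q(n, t) = 23, q^n = 177147, Hamming bound = 7702, |C| = 11238 > bound (violated).

Step 1: Compute V_q(n, t) = Σ_{j=0}^1 C(n, j) (q−1)^j.
  j = 0: C(11,0)·(2)^0 = 1·1 = 1.
  j = 1: C(11,1)·(2)^1 = 11·2 = 22.
  V_q(n, t) = 1 + 22 = 23.
Step 2: q^n = 3^11 = 177147.
Step 3: Hamming bound ⌊q^n / V_q(n,t)⌋ = ⌊177147/23⌋ = 7702.
Step 4: Compare |C| = 11238 to 7702: violated.
The claimed |C| lies above the Hamming bound, so no 3-ary code of length 11 with d ≥ 3 can have 11238 codewords.


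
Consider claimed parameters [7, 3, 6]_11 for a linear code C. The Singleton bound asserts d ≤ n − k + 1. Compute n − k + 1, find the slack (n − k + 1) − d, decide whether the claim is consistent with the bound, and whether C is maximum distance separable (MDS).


Singleton RHS = n − k + 1 = 5, slack = -1, bound violated (no such code; not MDS).

Singleton bound: d ≤ n − k + 1.
Here n = 7, k = 3, so n − k + 1 = 5.
Given d = 6, check d ≤ 5: NO.
Slack = (n − k + 1) − d = -1.
The slack is negative: d = 6 exceeds n − k + 1 = 5 by 1, so the Singleton bound is violated and no linear [7, 3, 6]_11 code can exist. In particular it is not MDS (MDS requires d = n − k + 1 exactly).
Description: the claimed parameters are [7, 3, 6]_11; such a code would be impossible (violates the Singleton bound).


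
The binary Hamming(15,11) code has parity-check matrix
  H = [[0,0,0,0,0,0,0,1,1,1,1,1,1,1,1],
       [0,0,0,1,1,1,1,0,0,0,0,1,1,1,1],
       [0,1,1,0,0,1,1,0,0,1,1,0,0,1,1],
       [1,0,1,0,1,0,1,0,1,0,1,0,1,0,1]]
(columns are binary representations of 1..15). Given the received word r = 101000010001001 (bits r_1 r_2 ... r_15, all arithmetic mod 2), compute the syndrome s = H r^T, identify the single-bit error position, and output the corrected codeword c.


s = (1, 0, 0, 1)^T, error position = 9, corrected codeword c = 101000011001001

Compute s = H r^T mod 2 one row at a time:
  s_1 = 1 + 0 + 0 + 0 + 1 + 0 + 0 + 1 = 3 ≡ 1 (mod 2).
  s_2 = 0 + 0 + 0 + 0 + 1 + 0 + 0 + 1 = 2 ≡ 0 (mod 2).
  s_3 = 0 + 1 + 0 + 0 + 0 + 0 + 0 + 1 = 2 ≡ 0 (mod 2).
  s_4 = 1 + 1 + 0 + 0 + 0 + 0 + 0 + 1 = 3 ≡ 1 (mod 2).
s = (1, 0, 0, 1)^T — this equals column 9 of H (binary 1001), so error is at position 9.
Correct: flip bit 9 of r = 101000010001001 to get c = 101000011001001.


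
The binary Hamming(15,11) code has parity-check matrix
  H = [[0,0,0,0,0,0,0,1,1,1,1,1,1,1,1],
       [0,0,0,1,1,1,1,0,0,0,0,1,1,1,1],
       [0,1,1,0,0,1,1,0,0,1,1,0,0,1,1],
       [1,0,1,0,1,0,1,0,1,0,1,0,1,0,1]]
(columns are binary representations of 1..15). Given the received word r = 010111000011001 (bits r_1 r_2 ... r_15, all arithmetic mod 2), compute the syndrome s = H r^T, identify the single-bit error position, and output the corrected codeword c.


s = (1, 1, 0, 1)^T, error position = 13, corrected codeword c = 010111000011101

Compute s = H r^T mod 2 one row at a time:
  s_1 = 0 + 0 + 0 + 1 + 1 + 0 + 0 + 1 = 3 ≡ 1 (mod 2).
  s_2 = 1 + 1 + 1 + 0 + 1 + 0 + 0 + 1 = 5 ≡ 1 (mod 2).
  s_3 = 1 + 0 + 1 + 0 + 0 + 1 + 0 + 1 = 4 ≡ 0 (mod 2).
  s_4 = 0 + 0 + 1 + 0 + 0 + 1 + 0 + 1 = 3 ≡ 1 (mod 2).
s = (1, 1, 0, 1)^T — this equals column 13 of H (binary 1101), so error is at position 13.
Correct: flip bit 13 of r = 010111000011001 to get c = 010111000011101.


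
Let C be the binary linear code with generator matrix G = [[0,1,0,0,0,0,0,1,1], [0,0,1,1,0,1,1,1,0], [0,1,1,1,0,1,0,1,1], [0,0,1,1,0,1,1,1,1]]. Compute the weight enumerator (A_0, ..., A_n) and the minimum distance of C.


Weight distribution: A_0 = 1, A_1 = 1, A_2 = 3, A_3 = 4, A_4 = 1, A_5 = 3, A_6 = 3. Minimum distance d = 1.

Enumerate all 2^4 = 16 messages m ∈ F_2^4.
For each, compute codeword c = mG in F_2^9, then tally its weight.
  m = 0000 → c = 000000000, weight = 0.
  m = 1000 → c = 010000011, weight = 3.
  m = 0100 → c = 001101110, weight = 5.
  m = 1100 → c = 011101101, weight = 6.
  m = 0010 → c = 011101011, weight = 6.
  m = 1010 → c = 001101000, weight = 3.
  m = 0110 → c = 010000101, weight = 3.
  m = 1110 → c = 000000110, weight = 2.
  m = 0001 → c = 001101111, weight = 6.
  m = 1001 → c = 011101100, weight = 5.
  m = 0101 → c = 000000001, weight = 1.
  m = 1101 → c = 010000010, weight = 2.
  m = 0011 → c = 010000100, weight = 2.
  m = 1011 → c = 000000111, weight = 3.
  m = 0111 → c = 011101010, weight = 5.
  m = 1111 → c = 001101001, weight = 4.
Tally weights:
  weight 0: 1 codewords.
  weight 1: 1 codewords.
  weight 2: 3 codewords.
  weight 3: 4 codewords.
  weight 4: 1 codewords.
  weight 5: 3 codewords.
  weight 6: 3 codewords.
Minimum distance d = smallest w > 0 with A_w > 0 = 1.
Sanity: Σ A_w = 16 = 2^4 = 16 ✓.


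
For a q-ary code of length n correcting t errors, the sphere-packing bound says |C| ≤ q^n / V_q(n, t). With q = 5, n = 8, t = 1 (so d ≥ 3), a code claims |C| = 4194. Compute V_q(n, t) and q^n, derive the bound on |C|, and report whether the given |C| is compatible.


V_q(n, t) = 33, q^n = 390625, Hamming bound = 11837, |C| = 4194 ≤ bound (satisfied).

Step 1: Compute V_q(n, t) = Σ_{j=0}^1 C(n, j) (q−1)^j.
  j = 0: C(8,0)·(4)^0 = 1·1 = 1.
  j = 1: C(8,1)·(4)^1 = 8·4 = 32.
  V_q(n, t) = 1 + 32 = 33.
Step 2: q^n = 5^8 = 390625.
Step 3: Hamming bound ⌊q^n / V_q(n,t)⌋ = ⌊390625/33⌋ = 11837.
Step 4: Compare |C| = 4194 to 11837: satisfied.
The claimed |C| lies below the Hamming bound.


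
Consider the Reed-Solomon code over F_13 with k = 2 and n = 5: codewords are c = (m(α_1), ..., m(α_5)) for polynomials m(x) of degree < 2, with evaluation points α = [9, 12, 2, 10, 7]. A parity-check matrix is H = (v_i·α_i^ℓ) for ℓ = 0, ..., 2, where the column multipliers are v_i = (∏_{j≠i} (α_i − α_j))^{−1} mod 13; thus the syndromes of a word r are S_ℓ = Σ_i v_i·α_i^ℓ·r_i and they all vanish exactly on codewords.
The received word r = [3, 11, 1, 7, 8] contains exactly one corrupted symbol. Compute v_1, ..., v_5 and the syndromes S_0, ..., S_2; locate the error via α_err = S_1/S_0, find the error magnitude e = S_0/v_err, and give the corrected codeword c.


S = (9, 4, 9), error at position 2, error magnitude e = 9, c = [3, 2, 1, 7, 8].

Step 1: column multipliers v_i = (∏_{j≠i}(α_i − α_j))^{−1} mod 13.
  i = 1 (α = 9): (9−12)(9−2)(9−10)(9−7) = (−3)·7·(−1)·2 = 42 ≡ 3, so v_1 = 3^{−1} = 9 (mod 13).
  i = 2 (α = 12): (12−9)(12−2)(12−10)(12−7) = 3·10·2·5 = 300 ≡ 1, so v_2 = 1^{−1} = 1 (mod 13).
  i = 3 (α = 2): (2−9)(2−12)(2−10)(2−7) = (−7)·(−10)·(−8)·(−5) = 2800 ≡ 5, so v_3 = 5^{−1} = 8 (mod 13).
  i = 4 (α = 10): (10−9)(10−12)(10−2)(10−7) = 1·(−2)·8·3 = −48 ≡ 4, so v_4 = 4^{−1} = 10 (mod 13).
  i = 5 (α = 7): (7−9)(7−12)(7−2)(7−10) = (−2)·(−5)·5·(−3) = −150 ≡ 6, so v_5 = 6^{−1} = 11 (mod 13).
  v = [9, 1, 8, 10, 11].
Step 2: syndromes of r = [3, 11, 1, 7, 8] (all sums mod 13).
  S_0 = Σ v_i r_i = 9·3 + 1·11 + 8·1 + 10·7 + 11·8 = 204 ≡ 9.
  S_1 = Σ v_i α_i r_i = 9·9·3 + 1·12·11 + 8·2·1 + 10·10·7 + 11·7·8 = 1707 ≡ 4.
  α_i^2 mod 13 = [3, 1, 4, 9, 10].
  S_2 = Σ v_i α_i^2 r_i = 9·3·3 + 1·1·11 + 8·4·1 + 10·9·7 + 11·10·8 = 1634 ≡ 9.
  S = (9, 4, 9) ≠ 0, so r is not a codeword (an error is present).
Step 3: locate the error. For a single error e at position i, S_ℓ = v_i·e·α_i^ℓ, so α_err = S_1/S_0.
  S_0^{−1} = 9^{−1} = 3 (mod 13), so α_err = 4·3 = 12 ≡ 12 = α_2. Error position i = 2.
  Consistency check: S_2/S_1 = 9·10 = 90 ≡ 12 = α_err ✓ (single-error assumption holds).
Step 4: error magnitude e = S_0/v_2 = S_0·∏_{j≠2}(α_2 − α_j) = 9·1 = 9 ≡ 9 (mod 13).
Step 5: correct position 2: c_2 = r_2 − e = 11 − 9 ≡ 2 (mod 13). Hence c = [3, 2, 1, 7, 8].
  Check: interpolating c through the α_i gives m(x) = 6 + 4·x (degree < 2) with m(α_i) = c_i for every i, so c is indeed a codeword.


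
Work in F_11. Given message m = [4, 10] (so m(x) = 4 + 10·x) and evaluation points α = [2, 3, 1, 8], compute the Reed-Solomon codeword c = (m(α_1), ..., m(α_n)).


c = [2, 1, 3, 7]

Message polynomial: m(x) = 4 + 10·x (mod 11).
For each evaluation point α_i, compute m(α_i) mod 11:
  α_1 = 2: Horner steps 10 → 2, so m(2) = 2.
  α_2 = 3: Horner steps 10 → 1, so m(3) = 1.
  α_3 = 1: Horner steps 10 → 3, so m(1) = 3.
  α_4 = 8: Horner steps 10 → 7, so m(8) = 7.
Codeword c = [2, 1, 3, 7] ∈ F_11^4.


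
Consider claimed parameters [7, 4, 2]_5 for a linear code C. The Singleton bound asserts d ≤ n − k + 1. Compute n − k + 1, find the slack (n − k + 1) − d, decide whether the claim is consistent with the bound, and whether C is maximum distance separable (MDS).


Singleton RHS = n − k + 1 = 4, slack = 2, bound satisfied, not MDS.

Singleton bound: d ≤ n − k + 1.
Here n = 7, k = 4, so n − k + 1 = 4.
Given d = 2, check d ≤ 4: YES.
Slack = (n − k + 1) − d = 2.
The code is NOT MDS (slack = 2 > 0).
Description: the claimed parameters are [7, 4, 2]_5; such a code would be non-MDS.


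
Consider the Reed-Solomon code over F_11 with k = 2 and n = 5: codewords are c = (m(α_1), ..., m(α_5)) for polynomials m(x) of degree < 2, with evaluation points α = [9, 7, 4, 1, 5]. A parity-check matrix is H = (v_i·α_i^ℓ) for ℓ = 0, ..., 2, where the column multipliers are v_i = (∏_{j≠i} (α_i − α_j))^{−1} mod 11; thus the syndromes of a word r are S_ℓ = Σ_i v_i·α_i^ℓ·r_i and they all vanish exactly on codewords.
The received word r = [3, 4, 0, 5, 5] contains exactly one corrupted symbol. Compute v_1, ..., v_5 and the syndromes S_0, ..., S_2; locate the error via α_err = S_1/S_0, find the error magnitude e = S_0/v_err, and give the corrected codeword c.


S = (5, 5, 5), error at position 4, error magnitude e = 9, c = [3, 4, 0, 7, 5].

Step 1: column multipliers v_i = (∏_{j≠i}(α_i − α_j))^{−1} mod 11.
  i = 1 (α = 9): (9−7)(9−4)(9−1)(9−5) = 2·5·8·4 = 320 ≡ 1, so v_1 = 1^{−1} = 1 (mod 11).
  i = 2 (α = 7): (7−9)(7−4)(7−1)(7−5) = (−2)·3·6·2 = −72 ≡ 5, so v_2 = 5^{−1} = 9 (mod 11).
  i = 3 (α = 4): (4−9)(4−7)(4−1)(4−5) = (−5)·(−3)·3·(−1) = −45 ≡ 10, so v_3 = 10^{−1} = 10 (mod 11).
  i = 4 (α = 1): (1−9)(1−7)(1−4)(1−5) = (−8)·(−6)·(−3)·(−4) = 576 ≡ 4, so v_4 = 4^{−1} = 3 (mod 11).
  i = 5 (α = 5): (5−9)(5−7)(5−4)(5−1) = (−4)·(−2)·1·4 = 32 ≡ 10, so v_5 = 10^{−1} = 10 (mod 11).
  v = [1, 9, 10, 3, 10].
Step 2: syndromes of r = [3, 4, 0, 5, 5] (all sums mod 11).
  S_0 = Σ v_i r_i = 1·3 + 9·4 + 10·0 + 3·5 + 10·5 = 104 ≡ 5.
  S_1 = Σ v_i α_i r_i = 1·9·3 + 9·7·4 + 10·4·0 + 3·1·5 + 10·5·5 = 544 ≡ 5.
  α_i^2 mod 11 = [4, 5, 5, 1, 3].
  S_2 = Σ v_i α_i^2 r_i = 1·4·3 + 9·5·4 + 10·5·0 + 3·1·5 + 10·3·5 = 357 ≡ 5.
  S = (5, 5, 5) ≠ 0, so r is not a codeword (an error is present).
Step 3: locate the error. For a single error e at position i, S_ℓ = v_i·e·α_i^ℓ, so α_err = S_1/S_0.
  S_0^{−1} = 5^{−1} = 9 (mod 11), so α_err = 5·9 = 45 ≡ 1 = α_4. Error position i = 4.
  Consistency check: S_2/S_1 = 5·9 = 45 ≡ 1 = α_err ✓ (single-error assumption holds).
Step 4: error magnitude e = S_0/v_4 = S_0·∏_{j≠4}(α_4 − α_j) = 5·4 = 20 ≡ 9 (mod 11).
Step 5: correct position 4: c_4 = r_4 − e = 5 − 9 ≡ 7 (mod 11). Hence c = [3, 4, 0, 7, 5].
  Check: interpolating c through the α_i gives m(x) = 2 + 5·x (degree < 2) with m(α_i) = c_i for every i, so c is indeed a codeword.


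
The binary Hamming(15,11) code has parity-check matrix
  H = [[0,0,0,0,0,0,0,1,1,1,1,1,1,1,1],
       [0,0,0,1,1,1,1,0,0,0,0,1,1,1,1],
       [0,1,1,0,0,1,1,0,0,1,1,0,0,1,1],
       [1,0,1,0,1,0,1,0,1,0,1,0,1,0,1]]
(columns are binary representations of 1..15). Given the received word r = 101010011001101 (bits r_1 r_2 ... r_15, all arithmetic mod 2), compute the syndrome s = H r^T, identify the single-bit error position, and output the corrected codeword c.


s = (1, 0, 0, 0)^T, error position = 8, corrected codeword c = 101010001001101

Compute s = H r^T mod 2 one row at a time:
  s_1 = 1 + 1 + 0 + 0 + 1 + 1 + 0 + 1 = 5 ≡ 1 (mod 2).
  s_2 = 0 + 1 + 0 + 0 + 1 + 1 + 0 + 1 = 4 ≡ 0 (mod 2).
  s_3 = 0 + 1 + 0 + 0 + 0 + 0 + 0 + 1 = 2 ≡ 0 (mod 2).
  s_4 = 1 + 1 + 1 + 0 + 1 + 0 + 1 + 1 = 6 ≡ 0 (mod 2).
s = (1, 0, 0, 0)^T — this equals column 8 of H (binary 1000), so error is at position 8.
Correct: flip bit 8 of r = 101010011001101 to get c = 101010001001101.


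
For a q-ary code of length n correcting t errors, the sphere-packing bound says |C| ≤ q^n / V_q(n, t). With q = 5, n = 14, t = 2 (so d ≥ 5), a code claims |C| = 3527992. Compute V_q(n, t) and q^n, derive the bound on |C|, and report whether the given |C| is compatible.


V_q(n, t) = 1513, q^n = 6103515625, Hamming bound = 4034048, |C| = 3527992 ≤ bound (satisfied).

Step 1: Compute V_q(n, t) = Σ_{j=0}^2 C(n, j) (q−1)^j.
  j = 0: C(14,0)·(4)^0 = 1·1 = 1.
  j = 1: C(14,1)·(4)^1 = 14·4 = 56.
  j = 2: C(14,2)·(4)^2 = 91·16 = 1456.
  V_q(n, t) = 1 + 56 + 1456 = 1513.
Step 2: q^n = 5^14 = 6103515625.
Step 3: Hamming bound ⌊q^n / V_q(n,t)⌋ = ⌊6103515625/1513⌋ = 4034048.
Step 4: Compare |C| = 3527992 to 4034048: satisfied.
The claimed |C| lies below the Hamming bound.


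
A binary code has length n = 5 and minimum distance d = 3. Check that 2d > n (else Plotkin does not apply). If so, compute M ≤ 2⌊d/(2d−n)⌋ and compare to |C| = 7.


Plotkin bound M ≤ 6; given |C| = 7 > bound (violated).

Check applicability: 2d = 6, n = 5.
2d − n = 1 > 0, so Plotkin applies.
Compute d/(2d−n) = 3/1 ≈ 3.0000.
⌊d/(2d−n)⌋ = 3.
Plotkin bound: M ≤ 2·3 = 6.
Given |C| = 7, check: VIOLATED.
This |C| is above the Plotkin bound, so no binary code with n = 5, d = 3 and 7 codewords exists.


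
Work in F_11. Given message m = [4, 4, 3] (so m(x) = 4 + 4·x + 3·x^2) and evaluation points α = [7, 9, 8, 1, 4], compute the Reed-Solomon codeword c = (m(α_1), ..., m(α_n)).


c = [3, 8, 8, 0, 2]

Message polynomial: m(x) = 4 + 4·x + 3·x^2 (mod 11).
For each evaluation point α_i, compute m(α_i) mod 11:
  α_1 = 7: Horner steps 3 → 3 → 3, so m(7) = 3.
  α_2 = 9: Horner steps 3 → 9 → 8, so m(9) = 8.
  α_3 = 8: Horner steps 3 → 6 → 8, so m(8) = 8.
  α_4 = 1: Horner steps 3 → 7 → 0, so m(1) = 0.
  α_5 = 4: Horner steps 3 → 5 → 2, so m(4) = 2.
Codeword c = [3, 8, 8, 0, 2] ∈ F_11^5.


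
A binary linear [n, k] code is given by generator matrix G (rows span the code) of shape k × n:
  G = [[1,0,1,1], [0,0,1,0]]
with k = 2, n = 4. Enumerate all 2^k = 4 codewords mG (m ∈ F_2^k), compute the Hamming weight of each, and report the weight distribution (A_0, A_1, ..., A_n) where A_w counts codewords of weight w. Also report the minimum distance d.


Weight distribution: A_0 = 1, A_1 = 1, A_2 = 1, A_3 = 1. Minimum distance d = 1.

Enumerate all 2^2 = 4 messages m ∈ F_2^2.
For each, compute codeword c = mG in F_2^4, then tally its weight.
  m = 00 → c = 0000, weight = 0.
  m = 10 → c = 1011, weight = 3.
  m = 01 → c = 0010, weight = 1.
  m = 11 → c = 1001, weight = 2.
Tally weights:
  weight 0: 1 codewords.
  weight 1: 1 codewords.
  weight 2: 1 codewords.
  weight 3: 1 codewords.
Minimum distance d = smallest w > 0 with A_w > 0 = 1.
Sanity: Σ A_w = 4 = 2^2 = 4 ✓.


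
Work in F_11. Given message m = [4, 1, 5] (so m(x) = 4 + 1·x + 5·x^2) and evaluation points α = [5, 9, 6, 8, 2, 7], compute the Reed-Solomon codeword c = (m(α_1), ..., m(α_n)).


c = [2, 0, 3, 2, 4, 3]

Message polynomial: m(x) = 4 + 1·x + 5·x^2 (mod 11).
For each evaluation point α_i, compute m(α_i) mod 11:
  α_1 = 5: Horner steps 5 → 4 → 2, so m(5) = 2.
  α_2 = 9: Horner steps 5 → 2 → 0, so m(9) = 0.
  α_3 = 6: Horner steps 5 → 9 → 3, so m(6) = 3.
  α_4 = 8: Horner steps 5 → 8 → 2, so m(8) = 2.
  α_5 = 2: Horner steps 5 → 0 → 4, so m(2) = 4.
  α_6 = 7: Horner steps 5 → 3 → 3, so m(7) = 3.
Codeword c = [2, 0, 3, 2, 4, 3] ∈ F_11^6.


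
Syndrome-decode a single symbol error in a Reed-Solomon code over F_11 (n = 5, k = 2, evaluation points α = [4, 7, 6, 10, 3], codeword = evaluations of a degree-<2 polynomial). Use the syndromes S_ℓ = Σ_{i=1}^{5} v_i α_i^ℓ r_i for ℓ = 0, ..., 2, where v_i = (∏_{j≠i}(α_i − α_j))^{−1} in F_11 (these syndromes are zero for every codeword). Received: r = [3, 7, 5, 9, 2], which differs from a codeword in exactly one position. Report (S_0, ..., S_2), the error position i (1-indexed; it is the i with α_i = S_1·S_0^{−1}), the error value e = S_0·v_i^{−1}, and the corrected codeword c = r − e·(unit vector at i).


S = (7, 5, 2), error at position 2, error magnitude e = 1, c = [3, 6, 5, 9, 2].

Step 1: column multipliers v_i = (∏_{j≠i}(α_i − α_j))^{−1} mod 11.
  i = 1 (α = 4): (4−7)(4−6)(4−10)(4−3) = (−3)·(−2)·(−6)·1 = −36 ≡ 8, so v_1 = 8^{−1} = 7 (mod 11).
  i = 2 (α = 7): (7−4)(7−6)(7−10)(7−3) = 3·1·(−3)·4 = −36 ≡ 8, so v_2 = 8^{−1} = 7 (mod 11).
  i = 3 (α = 6): (6−4)(6−7)(6−10)(6−3) = 2·(−1)·(−4)·3 = 24 ≡ 2, so v_3 = 2^{−1} = 6 (mod 11).
  i = 4 (α = 10): (10−4)(10−7)(10−6)(10−3) = 6·3·4·7 = 504 ≡ 9, so v_4 = 9^{−1} = 5 (mod 11).
  i = 5 (α = 3): (3−4)(3−7)(3−6)(3−10) = (−1)·(−4)·(−3)·(−7) = 84 ≡ 7, so v_5 = 7^{−1} = 8 (mod 11).
  v = [7, 7, 6, 5, 8].
Step 2: syndromes of r = [3, 7, 5, 9, 2] (all sums mod 11).
  S_0 = Σ v_i r_i = 7·3 + 7·7 + 6·5 + 5·9 + 8·2 = 161 ≡ 7.
  S_1 = Σ v_i α_i r_i = 7·4·3 + 7·7·7 + 6·6·5 + 5·10·9 + 8·3·2 = 1105 ≡ 5.
  α_i^2 mod 11 = [5, 5, 3, 1, 9].
  S_2 = Σ v_i α_i^2 r_i = 7·5·3 + 7·5·7 + 6·3·5 + 5·1·9 + 8·9·2 = 629 ≡ 2.
  S = (7, 5, 2) ≠ 0, so r is not a codeword (an error is present).
Step 3: locate the error. For a single error e at position i, S_ℓ = v_i·e·α_i^ℓ, so α_err = S_1/S_0.
  S_0^{−1} = 7^{−1} = 8 (mod 11), so α_err = 5·8 = 40 ≡ 7 = α_2. Error position i = 2.
  Consistency check: S_2/S_1 = 2·9 = 18 ≡ 7 = α_err ✓ (single-error assumption holds).
Step 4: error magnitude e = S_0/v_2 = S_0·∏_{j≠2}(α_2 − α_j) = 7·8 = 56 ≡ 1 (mod 11).
Step 5: correct position 2: c_2 = r_2 − e = 7 − 1 ≡ 6 (mod 11). Hence c = [3, 6, 5, 9, 2].
  Check: interpolating c through the α_i gives m(x) = 10 + 1·x (degree < 2) with m(α_i) = c_i for every i, so c is indeed a codeword.


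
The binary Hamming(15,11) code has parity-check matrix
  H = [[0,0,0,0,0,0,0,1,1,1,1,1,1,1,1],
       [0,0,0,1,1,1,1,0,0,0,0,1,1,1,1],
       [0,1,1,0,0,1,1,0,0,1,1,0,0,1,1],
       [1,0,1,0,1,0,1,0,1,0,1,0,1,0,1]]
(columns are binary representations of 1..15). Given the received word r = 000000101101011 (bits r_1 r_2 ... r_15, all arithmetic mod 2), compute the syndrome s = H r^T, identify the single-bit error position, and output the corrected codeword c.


s = (1, 0, 0, 1)^T, error position = 9, corrected codeword c = 000000100101011

Compute s = H r^T mod 2 one row at a time:
  s_1 = 0 + 1 + 1 + 0 + 1 + 0 + 1 + 1 = 5 ≡ 1 (mod 2).
  s_2 = 0 + 0 + 0 + 1 + 1 + 0 + 1 + 1 = 4 ≡ 0 (mod 2).
  s_3 = 0 + 0 + 0 + 1 + 1 + 0 + 1 + 1 = 4 ≡ 0 (mod 2).
  s_4 = 0 + 0 + 0 + 1 + 1 + 0 + 0 + 1 = 3 ≡ 1 (mod 2).
s = (1, 0, 0, 1)^T — this equals column 9 of H (binary 1001), so error is at position 9.
Correct: flip bit 9 of r = 000000101101011 to get c = 000000100101011.


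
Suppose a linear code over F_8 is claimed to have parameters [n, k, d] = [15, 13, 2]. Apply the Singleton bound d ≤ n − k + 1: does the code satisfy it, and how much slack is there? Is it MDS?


Singleton RHS = n − k + 1 = 3, slack = 1, bound satisfied, not MDS.

Singleton bound: d ≤ n − k + 1.
Here n = 15, k = 13, so n − k + 1 = 3.
Given d = 2, check d ≤ 3: YES.
Slack = (n − k + 1) − d = 1.
The code is NOT MDS (slack = 1 > 0).
Description: the claimed parameters are [15, 13, 2]_8; such a code would be non-MDS.


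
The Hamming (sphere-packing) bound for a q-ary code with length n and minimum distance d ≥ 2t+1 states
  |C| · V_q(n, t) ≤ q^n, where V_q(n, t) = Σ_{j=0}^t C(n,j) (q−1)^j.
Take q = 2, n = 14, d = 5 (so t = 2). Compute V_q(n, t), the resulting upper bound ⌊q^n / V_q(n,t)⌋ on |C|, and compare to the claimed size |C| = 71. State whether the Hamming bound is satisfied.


V_q(n, t) = 106, q^n = 16384, Hamming bound = 154, |C| = 71 ≤ bound (satisfied).

Step 1: Compute V_q(n, t) = Σ_{j=0}^2 C(n, j) (q−1)^j.
  j = 0: C(14,0)·(1)^0 = 1·1 = 1.
  j = 1: C(14,1)·(1)^1 = 14·1 = 14.
  j = 2: C(14,2)·(1)^2 = 91·1 = 91.
  V_q(n, t) = 1 + 14 + 91 = 106.
Step 2: q^n = 2^14 = 16384.
Step 3: Hamming bound ⌊q^n / V_q(n,t)⌋ = ⌊16384/106⌋ = 154.
Step 4: Compare |C| = 71 to 154: satisfied.
The claimed |C| lies below the Hamming bound.


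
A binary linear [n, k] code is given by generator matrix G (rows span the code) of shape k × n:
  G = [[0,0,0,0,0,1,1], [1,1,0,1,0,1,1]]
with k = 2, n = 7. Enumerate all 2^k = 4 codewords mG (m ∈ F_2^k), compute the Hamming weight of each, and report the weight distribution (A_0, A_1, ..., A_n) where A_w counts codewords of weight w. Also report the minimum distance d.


Weight distribution: A_0 = 1, A_2 = 1, A_3 = 1, A_5 = 1. Minimum distance d = 2.

Enumerate all 2^2 = 4 messages m ∈ F_2^2.
For each, compute codeword c = mG in F_2^7, then tally its weight.
  m = 00 → c = 0000000, weight = 0.
  m = 10 → c = 0000011, weight = 2.
  m = 01 → c = 1101011, weight = 5.
  m = 11 → c = 1101000, weight = 3.
Tally weights:
  weight 0: 1 codewords.
  weight 2: 1 codewords.
  weight 3: 1 codewords.
  weight 5: 1 codewords.
Minimum distance d = smallest w > 0 with A_w > 0 = 2.
Sanity: Σ A_w = 4 = 2^2 = 4 ✓.


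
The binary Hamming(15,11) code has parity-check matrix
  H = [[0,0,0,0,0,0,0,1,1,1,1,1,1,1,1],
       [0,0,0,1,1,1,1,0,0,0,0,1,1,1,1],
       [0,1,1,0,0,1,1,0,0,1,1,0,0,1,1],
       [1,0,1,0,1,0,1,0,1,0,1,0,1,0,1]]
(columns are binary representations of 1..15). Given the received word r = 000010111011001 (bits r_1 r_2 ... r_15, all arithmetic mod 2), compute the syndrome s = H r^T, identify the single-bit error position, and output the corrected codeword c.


s = (1, 0, 1, 1)^T, error position = 11, corrected codeword c = 000010111001001

Compute s = H r^T mod 2 one row at a time:
  s_1 = 1 + 1 + 0 + 1 + 1 + 0 + 0 + 1 = 5 ≡ 1 (mod 2).
  s_2 = 0 + 1 + 0 + 1 + 1 + 0 + 0 + 1 = 4 ≡ 0 (mod 2).
  s_3 = 0 + 0 + 0 + 1 + 0 + 1 + 0 + 1 = 3 ≡ 1 (mod 2).
  s_4 = 0 + 0 + 1 + 1 + 1 + 1 + 0 + 1 = 5 ≡ 1 (mod 2).
s = (1, 0, 1, 1)^T — this equals column 11 of H (binary 1011), so error is at position 11.
Correct: flip bit 11 of r = 000010111011001 to get c = 000010111001001.


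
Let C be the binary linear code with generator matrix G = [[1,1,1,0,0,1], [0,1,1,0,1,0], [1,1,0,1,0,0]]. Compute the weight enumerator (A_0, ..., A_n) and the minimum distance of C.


Weight distribution: A_0 = 1, A_3 = 4, A_4 = 3. Minimum distance d = 3.

Enumerate all 2^3 = 8 messages m ∈ F_2^3.
For each, compute codeword c = mG in F_2^6, then tally its weight.
  m = 000 → c = 000000, weight = 0.
  m = 100 → c = 111001, weight = 4.
  m = 010 → c = 011010, weight = 3.
  m = 110 → c = 100011, weight = 3.
  m = 001 → c = 110100, weight = 3.
  m = 101 → c = 001101, weight = 3.
  m = 011 → c = 101110, weight = 4.
  m = 111 → c = 010111, weight = 4.
Tally weights:
  weight 0: 1 codewords.
  weight 3: 4 codewords.
  weight 4: 3 codewords.
Minimum distance d = smallest w > 0 with A_w > 0 = 3.
Sanity: Σ A_w = 8 = 2^3 = 8 ✓.


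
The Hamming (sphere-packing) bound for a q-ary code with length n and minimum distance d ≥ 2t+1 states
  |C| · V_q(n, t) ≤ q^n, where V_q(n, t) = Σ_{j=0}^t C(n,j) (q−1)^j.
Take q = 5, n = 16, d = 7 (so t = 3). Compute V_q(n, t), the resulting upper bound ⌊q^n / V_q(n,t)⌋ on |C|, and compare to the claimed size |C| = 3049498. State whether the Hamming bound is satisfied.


V_q(n, t) = 37825, q^n = 152587890625, Hamming bound = 4034048, |C| = 3049498 ≤ bound (satisfied).

Step 1: Compute V_q(n, t) = Σ_{j=0}^3 C(n, j) (q−1)^j.
  j = 0: C(16,0)·(4)^0 = 1·1 = 1.
  j = 1: C(16,1)·(4)^1 = 16·4 = 64.
  j = 2: C(16,2)·(4)^2 = 120·16 = 1920.
  j = 3: C(16,3)·(4)^3 = 560·64 = 35840.
  V_q(n, t) = 1 + 64 + 1920 + 35840 = 37825.
Step 2: q^n = 5^16 = 152587890625.
Step 3: Hamming bound ⌊q^n / V_q(n,t)⌋ = ⌊152587890625/37825⌋ = 4034048.
Step 4: Compare |C| = 3049498 to 4034048: satisfied.
The claimed |C| lies below the Hamming bound.


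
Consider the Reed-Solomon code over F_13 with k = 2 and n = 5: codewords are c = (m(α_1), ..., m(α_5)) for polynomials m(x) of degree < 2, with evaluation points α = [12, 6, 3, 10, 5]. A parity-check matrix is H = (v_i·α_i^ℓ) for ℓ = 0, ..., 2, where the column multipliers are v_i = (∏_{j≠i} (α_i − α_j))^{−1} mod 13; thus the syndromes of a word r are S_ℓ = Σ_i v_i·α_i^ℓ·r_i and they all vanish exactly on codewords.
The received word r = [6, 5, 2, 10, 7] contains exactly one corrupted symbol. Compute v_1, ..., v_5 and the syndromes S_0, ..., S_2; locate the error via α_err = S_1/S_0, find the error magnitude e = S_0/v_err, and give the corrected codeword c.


S = (4, 12, 10), error at position 3, error magnitude e = 4, c = [6, 5, 11, 10, 7].

Step 1: column multipliers v_i = (∏_{j≠i}(α_i − α_j))^{−1} mod 13.
  i = 1 (α = 12): (12−6)(12−3)(12−10)(12−5) = 6·9·2·7 = 756 ≡ 2, so v_1 = 2^{−1} = 7 (mod 13).
  i = 2 (α = 6): (6−12)(6−3)(6−10)(6−5) = (−6)·3·(−4)·1 = 72 ≡ 7, so v_2 = 7^{−1} = 2 (mod 13).
  i = 3 (α = 3): (3−12)(3−6)(3−10)(3−5) = (−9)·(−3)·(−7)·(−2) = 378 ≡ 1, so v_3 = 1^{−1} = 1 (mod 13).
  i = 4 (α = 10): (10−12)(10−6)(10−3)(10−5) = (−2)·4·7·5 = −280 ≡ 6, so v_4 = 6^{−1} = 11 (mod 13).
  i = 5 (α = 5): (5−12)(5−6)(5−3)(5−10) = (−7)·(−1)·2·(−5) = −70 ≡ 8, so v_5 = 8^{−1} = 5 (mod 13).
  v = [7, 2, 1, 11, 5].
Step 2: syndromes of r = [6, 5, 2, 10, 7] (all sums mod 13).
  S_0 = Σ v_i r_i = 7·6 + 2·5 + 1·2 + 11·10 + 5·7 = 199 ≡ 4.
  S_1 = Σ v_i α_i r_i = 7·12·6 + 2·6·5 + 1·3·2 + 11·10·10 + 5·5·7 = 1845 ≡ 12.
  α_i^2 mod 13 = [1, 10, 9, 9, 12].
  S_2 = Σ v_i α_i^2 r_i = 7·1·6 + 2·10·5 + 1·9·2 + 11·9·10 + 5·12·7 = 1570 ≡ 10.
  S = (4, 12, 10) ≠ 0, so r is not a codeword (an error is present).
Step 3: locate the error. For a single error e at position i, S_ℓ = v_i·e·α_i^ℓ, so α_err = S_1/S_0.
  S_0^{−1} = 4^{−1} = 10 (mod 13), so α_err = 12·10 = 120 ≡ 3 = α_3. Error position i = 3.
  Consistency check: S_2/S_1 = 10·12 = 120 ≡ 3 = α_err ✓ (single-error assumption holds).
Step 4: error magnitude e = S_0/v_3 = S_0·∏_{j≠3}(α_3 − α_j) = 4·1 = 4 ≡ 4 (mod 13).
Step 5: correct position 3: c_3 = r_3 − e = 2 − 4 ≡ 11 (mod 13). Hence c = [6, 5, 11, 10, 7].
  Check: interpolating c through the α_i gives m(x) = 4 + 11·x (degree < 2) with m(α_i) = c_i for every i, so c is indeed a codeword.


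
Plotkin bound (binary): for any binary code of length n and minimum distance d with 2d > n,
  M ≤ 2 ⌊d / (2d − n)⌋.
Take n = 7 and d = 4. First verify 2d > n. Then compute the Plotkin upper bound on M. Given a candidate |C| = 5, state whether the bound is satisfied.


Plotkin bound M ≤ 8; given |C| = 5 ≤ bound (satisfied).

Check applicability: 2d = 8, n = 7.
2d − n = 1 > 0, so Plotkin applies.
Compute d/(2d−n) = 4/1 ≈ 4.0000.
⌊d/(2d−n)⌋ = 4.
Plotkin bound: M ≤ 2·4 = 8.
Given |C| = 5, check: satisfied.
This |C| is below the Plotkin bound.


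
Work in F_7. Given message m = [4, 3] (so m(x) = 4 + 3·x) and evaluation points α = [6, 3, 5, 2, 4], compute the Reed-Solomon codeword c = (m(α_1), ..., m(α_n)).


c = [1, 6, 5, 3, 2]

Message polynomial: m(x) = 4 + 3·x (mod 7).
For each evaluation point α_i, compute m(α_i) mod 7:
  α_1 = 6: Horner steps 3 → 1, so m(6) = 1.
  α_2 = 3: Horner steps 3 → 6, so m(3) = 6.
  α_3 = 5: Horner steps 3 → 5, so m(5) = 5.
  α_4 = 2: Horner steps 3 → 3, so m(2) = 3.
  α_5 = 4: Horner steps 3 → 2, so m(4) = 2.
Codeword c = [1, 6, 5, 3, 2] ∈ F_7^5.


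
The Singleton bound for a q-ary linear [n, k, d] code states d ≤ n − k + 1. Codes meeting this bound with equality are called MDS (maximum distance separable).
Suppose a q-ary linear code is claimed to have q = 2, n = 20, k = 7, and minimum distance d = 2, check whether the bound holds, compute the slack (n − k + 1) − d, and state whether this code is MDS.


Singleton RHS = n − k + 1 = 14, slack = 12, bound satisfied, not MDS.

Singleton bound: d ≤ n − k + 1.
Here n = 20, k = 7, so n − k + 1 = 14.
Given d = 2, check d ≤ 14: YES.
Slack = (n − k + 1) − d = 12.
The code is NOT MDS (slack = 12 > 0).
Description: the claimed parameters are [20, 7, 2]_2; such a code would be non-MDS.


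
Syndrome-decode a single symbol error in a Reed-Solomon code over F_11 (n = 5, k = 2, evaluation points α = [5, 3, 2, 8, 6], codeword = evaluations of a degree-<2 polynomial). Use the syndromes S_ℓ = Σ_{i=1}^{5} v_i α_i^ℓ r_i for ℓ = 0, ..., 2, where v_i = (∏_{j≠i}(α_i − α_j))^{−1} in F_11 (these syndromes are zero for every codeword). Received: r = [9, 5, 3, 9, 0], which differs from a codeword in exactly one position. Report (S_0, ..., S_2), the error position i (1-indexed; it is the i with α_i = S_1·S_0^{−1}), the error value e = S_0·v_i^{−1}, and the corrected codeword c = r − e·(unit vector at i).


S = (4, 10, 3), error at position 4, error magnitude e = 5, c = [9, 5, 3, 4, 0].

Step 1: column multipliers v_i = (∏_{j≠i}(α_i − α_j))^{−1} mod 11.
  i = 1 (α = 5): (5−3)(5−2)(5−8)(5−6) = 2·3·(−3)·(−1) = 18 ≡ 7, so v_1 = 7^{−1} = 8 (mod 11).
  i = 2 (α = 3): (3−5)(3−2)(3−8)(3−6) = (−2)·1·(−5)·(−3) = −30 ≡ 3, so v_2 = 3^{−1} = 4 (mod 11).
  i = 3 (α = 2): (2−5)(2−3)(2−8)(2−6) = (−3)·(−1)·(−6)·(−4) = 72 ≡ 6, so v_3 = 6^{−1} = 2 (mod 11).
  i = 4 (α = 8): (8−5)(8−3)(8−2)(8−6) = 3·5·6·2 = 180 ≡ 4, so v_4 = 4^{−1} = 3 (mod 11).
  i = 5 (α = 6): (6−5)(6−3)(6−2)(6−8) = 1·3·4·(−2) = −24 ≡ 9, so v_5 = 9^{−1} = 5 (mod 11).
  v = [8, 4, 2, 3, 5].
Step 2: syndromes of r = [9, 5, 3, 9, 0] (all sums mod 11).
  S_0 = Σ v_i r_i = 8·9 + 4·5 + 2·3 + 3·9 + 5·0 = 125 ≡ 4.
  S_1 = Σ v_i α_i r_i = 8·5·9 + 4·3·5 + 2·2·3 + 3·8·9 + 5·6·0 = 648 ≡ 10.
  α_i^2 mod 11 = [3, 9, 4, 9, 3].
  S_2 = Σ v_i α_i^2 r_i = 8·3·9 + 4·9·5 + 2·4·3 + 3·9·9 + 5·3·0 = 663 ≡ 3.
  S = (4, 10, 3) ≠ 0, so r is not a codeword (an error is present).
Step 3: locate the error. For a single error e at position i, S_ℓ = v_i·e·α_i^ℓ, so α_err = S_1/S_0.
  S_0^{−1} = 4^{−1} = 3 (mod 11), so α_err = 10·3 = 30 ≡ 8 = α_4. Error position i = 4.
  Consistency check: S_2/S_1 = 3·10 = 30 ≡ 8 = α_err ✓ (single-error assumption holds).
Step 4: error magnitude e = S_0/v_4 = S_0·∏_{j≠4}(α_4 − α_j) = 4·4 = 16 ≡ 5 (mod 11).
Step 5: correct position 4: c_4 = r_4 − e = 9 − 5 ≡ 4 (mod 11). Hence c = [9, 5, 3, 4, 0].
  Check: interpolating c through the α_i gives m(x) = 10 + 2·x (degree < 2) with m(α_i) = c_i for every i, so c is indeed a codeword.


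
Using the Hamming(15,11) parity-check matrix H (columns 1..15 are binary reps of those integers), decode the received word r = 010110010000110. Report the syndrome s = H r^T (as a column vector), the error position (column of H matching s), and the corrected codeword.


s = (1, 0, 0, 0)^T, error position = 8, corrected codeword c = 010110000000110

Compute s = H r^T mod 2 one row at a time:
  s_1 = 1 + 0 + 0 + 0 + 0 + 1 + 1 + 0 = 3 ≡ 1 (mod 2).
  s_2 = 1 + 1 + 0 + 0 + 0 + 1 + 1 + 0 = 4 ≡ 0 (mod 2).
  s_3 = 1 + 0 + 0 + 0 + 0 + 0 + 1 + 0 = 2 ≡ 0 (mod 2).
  s_4 = 0 + 0 + 1 + 0 + 0 + 0 + 1 + 0 = 2 ≡ 0 (mod 2).
s = (1, 0, 0, 0)^T — this equals column 8 of H (binary 1000), so error is at position 8.
Correct: flip bit 8 of r = 010110010000110 to get c = 010110000000110.


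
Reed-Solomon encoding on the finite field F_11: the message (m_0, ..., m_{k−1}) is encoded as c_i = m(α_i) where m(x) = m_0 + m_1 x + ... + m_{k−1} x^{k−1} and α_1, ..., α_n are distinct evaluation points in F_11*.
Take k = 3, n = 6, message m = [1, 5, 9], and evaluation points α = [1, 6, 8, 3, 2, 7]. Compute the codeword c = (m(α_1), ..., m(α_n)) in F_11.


c = [4, 3, 1, 9, 3, 4]

Message polynomial: m(x) = 1 + 5·x + 9·x^2 (mod 11).
For each evaluation point α_i, compute m(α_i) mod 11:
  α_1 = 1: Horner steps 9 → 3 → 4, so m(1) = 4.
  α_2 = 6: Horner steps 9 → 4 → 3, so m(6) = 3.
  α_3 = 8: Horner steps 9 → 0 → 1, so m(8) = 1.
  α_4 = 3: Horner steps 9 → 10 → 9, so m(3) = 9.
  α_5 = 2: Horner steps 9 → 1 → 3, so m(2) = 3.
  α_6 = 7: Horner steps 9 → 2 → 4, so m(7) = 4.
Codeword c = [4, 3, 1, 9, 3, 4] ∈ F_11^6.


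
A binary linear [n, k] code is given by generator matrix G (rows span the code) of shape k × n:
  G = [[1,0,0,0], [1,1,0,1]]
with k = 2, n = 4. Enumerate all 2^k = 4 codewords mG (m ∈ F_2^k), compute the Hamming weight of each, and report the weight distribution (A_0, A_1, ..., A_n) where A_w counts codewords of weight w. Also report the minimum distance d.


Weight distribution: A_0 = 1, A_1 = 1, A_2 = 1, A_3 = 1. Minimum distance d = 1.

Enumerate all 2^2 = 4 messages m ∈ F_2^2.
For each, compute codeword c = mG in F_2^4, then tally its weight.
  m = 00 → c = 0000, weight = 0.
  m = 10 → c = 1000, weight = 1.
  m = 01 → c = 1101, weight = 3.
  m = 11 → c = 0101, weight = 2.
Tally weights:
  weight 0: 1 codewords.
  weight 1: 1 codewords.
  weight 2: 1 codewords.
  weight 3: 1 codewords.
Minimum distance d = smallest w > 0 with A_w > 0 = 1.
Sanity: Σ A_w = 4 = 2^2 = 4 ✓.


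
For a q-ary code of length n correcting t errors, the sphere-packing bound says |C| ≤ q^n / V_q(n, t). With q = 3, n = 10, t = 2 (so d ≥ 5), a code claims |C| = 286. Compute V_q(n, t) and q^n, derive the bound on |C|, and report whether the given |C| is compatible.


V_q(n, t) = 201, q^n = 59049, Hamming bound = 293, |C| = 286 ≤ bound (satisfied).

Step 1: Compute V_q(n, t) = Σ_{j=0}^2 C(n, j) (q−1)^j.
  j = 0: C(10,0)·(2)^0 = 1·1 = 1.
  j = 1: C(10,1)·(2)^1 = 10·2 = 20.
  j = 2: C(10,2)·(2)^2 = 45·4 = 180.
  V_q(n, t) = 1 + 20 + 180 = 201.
Step 2: q^n = 3^10 = 59049.
Step 3: Hamming bound ⌊q^n / V_q(n,t)⌋ = ⌊59049/201⌋ = 293.
Step 4: Compare |C| = 286 to 293: satisfied.
The claimed |C| lies below the Hamming bound.


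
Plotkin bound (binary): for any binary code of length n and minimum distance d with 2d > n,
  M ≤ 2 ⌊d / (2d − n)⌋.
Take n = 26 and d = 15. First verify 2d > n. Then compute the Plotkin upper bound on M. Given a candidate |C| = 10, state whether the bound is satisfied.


Plotkin bound M ≤ 6; given |C| = 10 > bound (violated).

Check applicability: 2d = 30, n = 26.
2d − n = 4 > 0, so Plotkin applies.
Compute d/(2d−n) = 15/4 ≈ 3.7500.
⌊d/(2d−n)⌋ = 3.
Plotkin bound: M ≤ 2·3 = 6.
Given |C| = 10, check: VIOLATED.
This |C| is above the Plotkin bound, so no binary code with n = 26, d = 15 and 10 codewords exists.


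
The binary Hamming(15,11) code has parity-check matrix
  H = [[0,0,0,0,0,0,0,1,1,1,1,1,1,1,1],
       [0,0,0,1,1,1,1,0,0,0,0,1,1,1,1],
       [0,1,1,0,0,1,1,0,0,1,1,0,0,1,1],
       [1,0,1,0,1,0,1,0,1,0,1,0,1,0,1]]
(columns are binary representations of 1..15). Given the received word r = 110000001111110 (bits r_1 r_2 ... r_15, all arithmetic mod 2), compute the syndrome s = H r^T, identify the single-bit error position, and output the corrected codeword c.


s = (0, 1, 0, 0)^T, error position = 4, corrected codeword c = 110100001111110

Compute s = H r^T mod 2 one row at a time:
  s_1 = 0 + 1 + 1 + 1 + 1 + 1 + 1 + 0 = 6 ≡ 0 (mod 2).
  s_2 = 0 + 0 + 0 + 0 + 1 + 1 + 1 + 0 = 3 ≡ 1 (mod 2).
  s_3 = 1 + 0 + 0 + 0 + 1 + 1 + 1 + 0 = 4 ≡ 0 (mod 2).
  s_4 = 1 + 0 + 0 + 0 + 1 + 1 + 1 + 0 = 4 ≡ 0 (mod 2).
s = (0, 1, 0, 0)^T — this equals column 4 of H (binary 0100), so error is at position 4.
Correct: flip bit 4 of r = 110000001111110 to get c = 110100001111110.
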